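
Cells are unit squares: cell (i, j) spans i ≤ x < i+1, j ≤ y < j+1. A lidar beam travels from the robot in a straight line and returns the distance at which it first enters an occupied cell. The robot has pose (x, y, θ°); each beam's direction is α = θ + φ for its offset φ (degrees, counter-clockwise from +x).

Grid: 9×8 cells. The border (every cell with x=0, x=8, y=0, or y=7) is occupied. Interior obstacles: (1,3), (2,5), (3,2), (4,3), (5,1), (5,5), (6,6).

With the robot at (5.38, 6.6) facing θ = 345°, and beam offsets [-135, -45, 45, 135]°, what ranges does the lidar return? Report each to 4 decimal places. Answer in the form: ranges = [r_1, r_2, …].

beam 1: φ=-135°, α=210°
  dir = (cos 210°, sin 210°) = (-0.8660, -0.5000); from cell (5,6)
  next x-line at t=0.4388, next y-line at t=1.2000; Δt_x=1.1547, Δt_y=2.0000
    x: enter (4,6) at t=0.4388
    y: enter (4,5) at t=1.2000
    x: enter (3,5) at t=1.5935
    x: enter (2,5) at t=2.7482 ← occupied
  → r_1 = 2.7482
beam 2: φ=-45°, α=300°
  dir = (cos 300°, sin 300°) = (0.5000, -0.8660); from cell (5,6)
  next x-line at t=1.2400, next y-line at t=0.6928; Δt_x=2.0000, Δt_y=1.1547
    y: enter (5,5) at t=0.6928 ← occupied
  → r_2 = 0.6928
beam 3: φ=45°, α=30°
  dir = (cos 30°, sin 30°) = (0.8660, 0.5000); from cell (5,6)
  next x-line at t=0.7159, next y-line at t=0.8000; Δt_x=1.1547, Δt_y=2.0000
    x: enter (6,6) at t=0.7159 ← occupied
  → r_3 = 0.7159
beam 4: φ=135°, α=120°
  dir = (cos 120°, sin 120°) = (-0.5000, 0.8660); from cell (5,6)
  next x-line at t=0.7600, next y-line at t=0.4619; Δt_x=2.0000, Δt_y=1.1547
    y: enter (5,7) at t=0.4619 ← occupied
  → r_4 = 0.4619

ranges = [2.7482, 0.6928, 0.7159, 0.4619]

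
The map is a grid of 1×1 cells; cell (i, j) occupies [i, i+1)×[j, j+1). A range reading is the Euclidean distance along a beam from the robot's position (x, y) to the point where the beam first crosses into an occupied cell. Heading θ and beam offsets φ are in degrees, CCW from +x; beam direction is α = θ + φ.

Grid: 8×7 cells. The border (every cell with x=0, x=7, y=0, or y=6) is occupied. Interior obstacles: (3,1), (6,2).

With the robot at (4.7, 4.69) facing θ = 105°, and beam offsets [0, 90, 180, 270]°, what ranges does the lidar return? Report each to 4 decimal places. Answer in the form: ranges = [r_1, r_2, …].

ranges = [1.3562, 3.8305, 3.8202, 2.3811]

beam 1: φ=0°, α=105°
  direction (-0.2588, 0.9659); cell (4,4); t to first gridline: x 2.7046, y 0.3209 (then +3.8637 / +1.0353)
    (4,5) via y @ 0.3209
    (4,6) via y @ 1.3562  # hit
  → r_1 = 1.3562
beam 2: φ=90°, α=195°
  direction (-0.9659, -0.2588); cell (4,4); t to first gridline: x 0.7247, y 2.6660 (then +1.0353 / +3.8637)
    (3,4) via x @ 0.7247
    (2,4) via x @ 1.7600
    (2,3) via y @ 2.6660
    (1,3) via x @ 2.7952
    (0,3) via x @ 3.8305  # hit
  → r_2 = 3.8305
beam 3: φ=180°, α=285°
  direction (0.2588, -0.9659); cell (4,4); t to first gridline: x 1.1591, y 0.7143 (then +3.8637 / +1.0353)
    (4,3) via y @ 0.7143
    (5,3) via x @ 1.1591
    (5,2) via y @ 1.7496
    (5,1) via y @ 2.7849
    (5,0) via y @ 3.8202  # hit
  → r_3 = 3.8202
beam 4: φ=270°, α=15°
  direction (0.9659, 0.2588); cell (4,4); t to first gridline: x 0.3106, y 1.1977 (then +1.0353 / +3.8637)
    (5,4) via x @ 0.3106
    (5,5) via y @ 1.1977
    (6,5) via x @ 1.3459
    (7,5) via x @ 2.3811  # hit
  → r_4 = 2.3811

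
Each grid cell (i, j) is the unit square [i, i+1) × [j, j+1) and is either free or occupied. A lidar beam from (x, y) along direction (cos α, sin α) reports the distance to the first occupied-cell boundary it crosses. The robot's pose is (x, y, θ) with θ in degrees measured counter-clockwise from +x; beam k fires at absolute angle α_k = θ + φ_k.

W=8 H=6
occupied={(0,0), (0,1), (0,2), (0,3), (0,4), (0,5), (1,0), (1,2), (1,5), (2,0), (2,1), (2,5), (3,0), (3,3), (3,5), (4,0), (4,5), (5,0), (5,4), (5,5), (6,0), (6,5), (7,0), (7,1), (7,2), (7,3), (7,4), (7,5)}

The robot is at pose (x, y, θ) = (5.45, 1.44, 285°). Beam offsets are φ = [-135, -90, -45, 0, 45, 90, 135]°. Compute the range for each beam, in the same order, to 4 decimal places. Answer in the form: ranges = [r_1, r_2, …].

beam 1: φ=-135°, α=150°
  d=(-0.8660,0.5000)  start (5,1)  tX=0.5196 tY=1.1200  stride 1/|dx|=1.1547 1/|dy|=2.0000
    cross x-line → (4,1), t=0.5196
    cross y-line → (4,2), t=1.1200
    cross x-line → (3,2), t=1.6743
    cross x-line → (2,2), t=2.8290
    cross y-line → (2,3), t=3.1200
    cross x-line → (1,3), t=3.9837
    cross y-line → (1,4), t=5.1200
    cross x-line → (0,4), t=5.1384 (wall)
  → r_1 = 5.1384
beam 2: φ=-90°, α=195°
  d=(-0.9659,-0.2588)  start (5,1)  tX=0.4659 tY=1.7000  stride 1/|dx|=1.0353 1/|dy|=3.8637
    cross x-line → (4,1), t=0.4659
    cross x-line → (3,1), t=1.5012
    cross y-line → (3,0), t=1.7000 (wall)
  → r_2 = 1.7000
beam 3: φ=-45°, α=240°
  d=(-0.5000,-0.8660)  start (5,1)  tX=0.9000 tY=0.5081  stride 1/|dx|=2.0000 1/|dy|=1.1547
    cross y-line → (5,0), t=0.5081 (wall)
  → r_3 = 0.5081
beam 4: φ=0°, α=285°
  d=(0.2588,-0.9659)  start (5,1)  tX=2.1250 tY=0.4555  stride 1/|dx|=3.8637 1/|dy|=1.0353
    cross y-line → (5,0), t=0.4555 (wall)
  → r_4 = 0.4555
beam 5: φ=45°, α=330°
  d=(0.8660,-0.5000)  start (5,1)  tX=0.6351 tY=0.8800  stride 1/|dx|=1.1547 1/|dy|=2.0000
    cross x-line → (6,1), t=0.6351
    cross y-line → (6,0), t=0.8800 (wall)
  → r_5 = 0.8800
beam 6: φ=90°, α=15°
  d=(0.9659,0.2588)  start (5,1)  tX=0.5694 tY=2.1637  stride 1/|dx|=1.0353 1/|dy|=3.8637
    cross x-line → (6,1), t=0.5694
    cross x-line → (7,1), t=1.6047 (wall)
  → r_6 = 1.6047
beam 7: φ=135°, α=60°
  d=(0.5000,0.8660)  start (5,1)  tX=1.1000 tY=0.6466  stride 1/|dx|=2.0000 1/|dy|=1.1547
    cross y-line → (5,2), t=0.6466
    cross x-line → (6,2), t=1.1000
    cross y-line → (6,3), t=1.8013
    cross y-line → (6,4), t=2.9560
    cross x-line → (7,4), t=3.1000 (wall)
  → r_7 = 3.1000

ranges = [5.1384, 1.7000, 0.5081, 0.4555, 0.8800, 1.6047, 3.1000]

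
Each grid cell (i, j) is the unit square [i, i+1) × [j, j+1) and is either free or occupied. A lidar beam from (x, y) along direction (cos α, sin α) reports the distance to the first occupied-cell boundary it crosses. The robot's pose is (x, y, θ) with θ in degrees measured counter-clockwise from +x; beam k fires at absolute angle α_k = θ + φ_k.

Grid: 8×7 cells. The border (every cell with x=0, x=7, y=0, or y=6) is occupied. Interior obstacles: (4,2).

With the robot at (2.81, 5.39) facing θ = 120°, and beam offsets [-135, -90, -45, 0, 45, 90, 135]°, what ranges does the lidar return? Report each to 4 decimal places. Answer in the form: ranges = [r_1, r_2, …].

beam 1: φ=-135°, α=345°
  direction (0.9659, -0.2588); cell (2,5); t to first gridline: x 0.1967, y 1.5068 (then +1.0353 / +3.8637)
    (3,5) via x @ 0.1967
    (4,5) via x @ 1.2320
    (4,4) via y @ 1.5068
    (5,4) via x @ 2.2673
    (6,4) via x @ 3.3025
    (7,4) via x @ 4.3378  # hit
  → r_1 = 4.3378
beam 2: φ=-90°, α=30°
  direction (0.8660, 0.5000); cell (2,5); t to first gridline: x 0.2194, y 1.2200 (then +1.1547 / +2.0000)
    (3,5) via x @ 0.2194
    (3,6) via y @ 1.2200  # hit
  → r_2 = 1.2200
beam 3: φ=-45°, α=75°
  direction (0.2588, 0.9659); cell (2,5); t to first gridline: x 0.7341, y 0.6315 (then +3.8637 / +1.0353)
    (2,6) via y @ 0.6315  # hit
  → r_3 = 0.6315
beam 4: φ=0°, α=120°
  direction (-0.5000, 0.8660); cell (2,5); t to first gridline: x 1.6200, y 0.7044 (then +2.0000 / +1.1547)
    (2,6) via y @ 0.7044  # hit
  → r_4 = 0.7044
beam 5: φ=45°, α=165°
  direction (-0.9659, 0.2588); cell (2,5); t to first gridline: x 0.8386, y 2.3569 (then +1.0353 / +3.8637)
    (1,5) via x @ 0.8386
    (0,5) via x @ 1.8738  # hit
  → r_5 = 1.8738
beam 6: φ=90°, α=210°
  direction (-0.8660, -0.5000); cell (2,5); t to first gridline: x 0.9353, y 0.7800 (then +1.1547 / +2.0000)
    (2,4) via y @ 0.7800
    (1,4) via x @ 0.9353
    (0,4) via x @ 2.0900  # hit
  → r_6 = 2.0900
beam 7: φ=135°, α=255°
  direction (-0.2588, -0.9659); cell (2,5); t to first gridline: x 3.1296, y 0.4038 (then +3.8637 / +1.0353)
    (2,4) via y @ 0.4038
    (2,3) via y @ 1.4390
    (2,2) via y @ 2.4743
    (1,2) via x @ 3.1296
    (1,1) via y @ 3.5096
    (1,0) via y @ 4.5449  # hit
  → r_7 = 4.5449

ranges = [4.3378, 1.2200, 0.6315, 0.7044, 1.8738, 2.0900, 4.5449]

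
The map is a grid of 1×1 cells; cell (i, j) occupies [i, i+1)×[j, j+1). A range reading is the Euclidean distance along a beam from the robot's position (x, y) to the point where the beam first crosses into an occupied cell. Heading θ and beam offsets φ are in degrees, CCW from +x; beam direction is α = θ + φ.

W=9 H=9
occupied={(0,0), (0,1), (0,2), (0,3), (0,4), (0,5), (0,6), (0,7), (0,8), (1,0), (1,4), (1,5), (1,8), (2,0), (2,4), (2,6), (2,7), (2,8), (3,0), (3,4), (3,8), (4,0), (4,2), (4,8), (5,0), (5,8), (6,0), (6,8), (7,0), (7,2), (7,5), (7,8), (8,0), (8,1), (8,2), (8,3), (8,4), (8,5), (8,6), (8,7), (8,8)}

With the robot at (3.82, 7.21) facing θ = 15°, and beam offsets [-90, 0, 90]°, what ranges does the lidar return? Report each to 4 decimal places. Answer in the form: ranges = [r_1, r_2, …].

ranges = [4.3585, 3.0523, 0.8179]

beam 1: φ=-90°, α=285°
  d=(0.2588,-0.9659)  start (3,7)  tX=0.6955 tY=0.2174  stride 1/|dx|=3.8637 1/|dy|=1.0353
    cross y-line → (3,6), t=0.2174
    cross x-line → (4,6), t=0.6955
    cross y-line → (4,5), t=1.2527
    cross y-line → (4,4), t=2.2880
    cross y-line → (4,3), t=3.3232
    cross y-line → (4,2), t=4.3585 (wall)
  → r_1 = 4.3585
beam 2: φ=0°, α=15°
  d=(0.9659,0.2588)  start (3,7)  tX=0.1863 tY=3.0523  stride 1/|dx|=1.0353 1/|dy|=3.8637
    cross x-line → (4,7), t=0.1863
    cross x-line → (5,7), t=1.2216
    cross x-line → (6,7), t=2.2569
    cross y-line → (6,8), t=3.0523 (wall)
  → r_2 = 3.0523
beam 3: φ=90°, α=105°
  d=(-0.2588,0.9659)  start (3,7)  tX=3.1682 tY=0.8179  stride 1/|dx|=3.8637 1/|dy|=1.0353
    cross y-line → (3,8), t=0.8179 (wall)
  → r_3 = 0.8179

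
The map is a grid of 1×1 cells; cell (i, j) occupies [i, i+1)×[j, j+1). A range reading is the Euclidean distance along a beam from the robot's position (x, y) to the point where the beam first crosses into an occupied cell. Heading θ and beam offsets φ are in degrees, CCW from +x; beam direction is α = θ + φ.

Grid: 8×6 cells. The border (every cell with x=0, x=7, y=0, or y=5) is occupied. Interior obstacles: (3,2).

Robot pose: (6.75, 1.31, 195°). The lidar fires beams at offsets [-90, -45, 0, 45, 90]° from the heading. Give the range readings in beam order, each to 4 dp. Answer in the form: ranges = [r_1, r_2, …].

ranges = [3.8202, 3.1754, 1.1977, 0.3580, 0.3209]

beam 1: φ=-90°, α=105°
  dir = (cos 105°, sin 105°) = (-0.2588, 0.9659); from cell (6,1)
  next x-line at t=2.8978, next y-line at t=0.7143; Δt_x=3.8637, Δt_y=1.0353
    y: enter (6,2) at t=0.7143
    y: enter (6,3) at t=1.7496
    y: enter (6,4) at t=2.7849
    x: enter (5,4) at t=2.8978
    y: enter (5,5) at t=3.8202 ← occupied
  → r_1 = 3.8202
beam 2: φ=-45°, α=150°
  dir = (cos 150°, sin 150°) = (-0.8660, 0.5000); from cell (6,1)
  next x-line at t=0.8660, next y-line at t=1.3800; Δt_x=1.1547, Δt_y=2.0000
    x: enter (5,1) at t=0.8660
    y: enter (5,2) at t=1.3800
    x: enter (4,2) at t=2.0207
    x: enter (3,2) at t=3.1754 ← occupied
  → r_2 = 3.1754
beam 3: φ=0°, α=195°
  dir = (cos 195°, sin 195°) = (-0.9659, -0.2588); from cell (6,1)
  next x-line at t=0.7765, next y-line at t=1.1977; Δt_x=1.0353, Δt_y=3.8637
    x: enter (5,1) at t=0.7765
    y: enter (5,0) at t=1.1977 ← occupied
  → r_3 = 1.1977
beam 4: φ=45°, α=240°
  dir = (cos 240°, sin 240°) = (-0.5000, -0.8660); from cell (6,1)
  next x-line at t=1.5000, next y-line at t=0.3580; Δt_x=2.0000, Δt_y=1.1547
    y: enter (6,0) at t=0.3580 ← occupied
  → r_4 = 0.3580
beam 5: φ=90°, α=285°
  dir = (cos 285°, sin 285°) = (0.2588, -0.9659); from cell (6,1)
  next x-line at t=0.9659, next y-line at t=0.3209; Δt_x=3.8637, Δt_y=1.0353
    y: enter (6,0) at t=0.3209 ← occupied
  → r_5 = 0.3209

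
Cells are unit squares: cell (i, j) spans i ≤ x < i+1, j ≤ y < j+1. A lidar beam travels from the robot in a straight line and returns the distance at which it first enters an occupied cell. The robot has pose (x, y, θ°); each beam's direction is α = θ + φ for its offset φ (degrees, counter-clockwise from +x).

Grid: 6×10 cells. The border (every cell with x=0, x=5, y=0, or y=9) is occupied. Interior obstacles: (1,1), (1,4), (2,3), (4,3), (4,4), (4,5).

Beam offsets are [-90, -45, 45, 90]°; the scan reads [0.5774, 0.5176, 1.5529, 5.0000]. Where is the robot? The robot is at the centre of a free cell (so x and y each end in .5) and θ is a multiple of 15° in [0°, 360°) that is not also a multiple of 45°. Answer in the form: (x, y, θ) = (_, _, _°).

The pose lattice has 26·16 = 416 candidates. Test each by forward raycasting.
  (2.5, 8.5, 105°): beam 1 = 1.9319 ≠ 0.5774 ✗
  (3.5, 1.5, 105°): beam 1 = 1.5529 ≠ 0.5774 ✗
  (3.5, 5.5, 240°): beam 1 = 2.8868 ≠ 0.5774 ✗
  (1.5, 2.5, 75°): beam 1 = 3.6235 ≠ 0.5774 ✗
  (2.5, 8.5, 30°): beam 1 = 3.0000 ≠ 0.5774 ✗
  …
  (2.5, 4.5, 330°): r_1=0.5774, r_2=0.5176, r_3=1.5529, r_4=5.0000 — all match ✓
Only this pose fits every beam.

(x, y, θ) = (2.5, 4.5, 330°)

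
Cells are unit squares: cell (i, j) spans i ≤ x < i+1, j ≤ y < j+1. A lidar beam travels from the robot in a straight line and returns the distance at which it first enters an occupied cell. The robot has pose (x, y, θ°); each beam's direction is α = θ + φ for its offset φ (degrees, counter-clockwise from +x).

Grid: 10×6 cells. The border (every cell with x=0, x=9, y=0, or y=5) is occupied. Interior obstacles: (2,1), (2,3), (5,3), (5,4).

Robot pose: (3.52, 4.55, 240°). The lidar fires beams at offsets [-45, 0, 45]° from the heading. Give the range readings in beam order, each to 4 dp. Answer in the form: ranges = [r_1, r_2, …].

beam 1: φ=-45°, α=195°
  direction (-0.9659, -0.2588); cell (3,4); t to first gridline: x 0.5383, y 2.1250 (then +1.0353 / +3.8637)
    (2,4) via x @ 0.5383
    (1,4) via x @ 1.5736
    (1,3) via y @ 2.1250
    (0,3) via x @ 2.6089  # hit
  → r_1 = 2.6089
beam 2: φ=0°, α=240°
  direction (-0.5000, -0.8660); cell (3,4); t to first gridline: x 1.0400, y 0.6351 (then +2.0000 / +1.1547)
    (3,3) via y @ 0.6351
    (2,3) via x @ 1.0400  # hit
  → r_2 = 1.0400
beam 3: φ=45°, α=285°
  direction (0.2588, -0.9659); cell (3,4); t to first gridline: x 1.8546, y 0.5694 (then +3.8637 / +1.0353)
    (3,3) via y @ 0.5694
    (3,2) via y @ 1.6047
    (4,2) via x @ 1.8546
    (4,1) via y @ 2.6400
    (4,0) via y @ 3.6752  # hit
  → r_3 = 3.6752

ranges = [2.6089, 1.0400, 3.6752]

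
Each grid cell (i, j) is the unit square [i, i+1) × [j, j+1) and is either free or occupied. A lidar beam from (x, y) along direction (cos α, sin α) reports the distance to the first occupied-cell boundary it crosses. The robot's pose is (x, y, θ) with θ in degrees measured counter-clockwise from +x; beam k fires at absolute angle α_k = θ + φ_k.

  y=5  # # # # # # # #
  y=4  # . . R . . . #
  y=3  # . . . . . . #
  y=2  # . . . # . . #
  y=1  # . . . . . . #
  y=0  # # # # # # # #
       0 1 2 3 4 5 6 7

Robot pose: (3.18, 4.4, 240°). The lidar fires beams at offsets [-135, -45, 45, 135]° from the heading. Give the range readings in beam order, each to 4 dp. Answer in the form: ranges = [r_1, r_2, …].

beam 1: φ=-135°, α=105°
  d=(-0.2588,0.9659)  start (3,4)  tX=0.6955 tY=0.6212  stride 1/|dx|=3.8637 1/|dy|=1.0353
    cross y-line → (3,5), t=0.6212 (wall)
  → r_1 = 0.6212
beam 2: φ=-45°, α=195°
  d=(-0.9659,-0.2588)  start (3,4)  tX=0.1863 tY=1.5455  stride 1/|dx|=1.0353 1/|dy|=3.8637
    cross x-line → (2,4), t=0.1863
    cross x-line → (1,4), t=1.2216
    cross y-line → (1,3), t=1.5455
    cross x-line → (0,3), t=2.2569 (wall)
  → r_2 = 2.2569
beam 3: φ=45°, α=285°
  d=(0.2588,-0.9659)  start (3,4)  tX=3.1682 tY=0.4141  stride 1/|dx|=3.8637 1/|dy|=1.0353
    cross y-line → (3,3), t=0.4141
    cross y-line → (3,2), t=1.4494
    cross y-line → (3,1), t=2.4847
    cross x-line → (4,1), t=3.1682
    cross y-line → (4,0), t=3.5199 (wall)
  → r_3 = 3.5199
beam 4: φ=135°, α=15°
  d=(0.9659,0.2588)  start (3,4)  tX=0.8489 tY=2.3182  stride 1/|dx|=1.0353 1/|dy|=3.8637
    cross x-line → (4,4), t=0.8489
    cross x-line → (5,4), t=1.8842
    cross y-line → (5,5), t=2.3182 (wall)
  → r_4 = 2.3182

ranges = [0.6212, 2.2569, 3.5199, 2.3182]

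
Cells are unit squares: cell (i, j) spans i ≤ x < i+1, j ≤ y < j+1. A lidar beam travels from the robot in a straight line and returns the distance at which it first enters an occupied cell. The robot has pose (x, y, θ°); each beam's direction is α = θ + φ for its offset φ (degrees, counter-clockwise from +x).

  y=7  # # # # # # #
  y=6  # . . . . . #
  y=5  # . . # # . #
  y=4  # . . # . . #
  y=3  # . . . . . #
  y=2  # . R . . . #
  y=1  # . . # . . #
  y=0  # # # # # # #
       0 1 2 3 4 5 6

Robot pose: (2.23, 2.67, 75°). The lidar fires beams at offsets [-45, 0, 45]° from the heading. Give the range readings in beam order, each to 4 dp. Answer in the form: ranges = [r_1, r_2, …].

beam 1: φ=-45°, α=30°
  d=(0.8660,0.5000)  start (2,2)  tX=0.8891 tY=0.6600  stride 1/|dx|=1.1547 1/|dy|=2.0000
    cross y-line → (2,3), t=0.6600
    cross x-line → (3,3), t=0.8891
    cross x-line → (4,3), t=2.0438
    cross y-line → (4,4), t=2.6600
    cross x-line → (5,4), t=3.1985
    cross x-line → (6,4), t=4.3532 (wall)
  → r_1 = 4.3532
beam 2: φ=0°, α=75°
  d=(0.2588,0.9659)  start (2,2)  tX=2.9751 tY=0.3416  stride 1/|dx|=3.8637 1/|dy|=1.0353
    cross y-line → (2,3), t=0.3416
    cross y-line → (2,4), t=1.3769
    cross y-line → (2,5), t=2.4122
    cross x-line → (3,5), t=2.9751 (wall)
  → r_2 = 2.9751
beam 3: φ=45°, α=120°
  d=(-0.5000,0.8660)  start (2,2)  tX=0.4600 tY=0.3811  stride 1/|dx|=2.0000 1/|dy|=1.1547
    cross y-line → (2,3), t=0.3811
    cross x-line → (1,3), t=0.4600
    cross y-line → (1,4), t=1.5358
    cross x-line → (0,4), t=2.4600 (wall)
  → r_3 = 2.4600

ranges = [4.3532, 2.9751, 2.4600]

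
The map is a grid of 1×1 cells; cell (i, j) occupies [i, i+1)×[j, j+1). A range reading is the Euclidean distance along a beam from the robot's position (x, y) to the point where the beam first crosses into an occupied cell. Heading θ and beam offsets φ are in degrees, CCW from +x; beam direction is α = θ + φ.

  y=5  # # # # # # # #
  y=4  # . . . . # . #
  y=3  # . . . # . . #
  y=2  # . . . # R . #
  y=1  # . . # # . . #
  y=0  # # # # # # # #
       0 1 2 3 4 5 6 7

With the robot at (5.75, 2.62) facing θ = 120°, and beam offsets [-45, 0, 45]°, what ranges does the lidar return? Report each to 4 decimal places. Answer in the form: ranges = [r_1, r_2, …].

ranges = [2.4640, 1.5000, 0.7765]

beam 1: φ=-45°, α=75°
  d=(0.2588,0.9659)  start (5,2)  tX=0.9659 tY=0.3934  stride 1/|dx|=3.8637 1/|dy|=1.0353
    cross y-line → (5,3), t=0.3934
    cross x-line → (6,3), t=0.9659
    cross y-line → (6,4), t=1.4287
    cross y-line → (6,5), t=2.4640 (wall)
  → r_1 = 2.4640
beam 2: φ=0°, α=120°
  d=(-0.5000,0.8660)  start (5,2)  tX=1.5000 tY=0.4388  stride 1/|dx|=2.0000 1/|dy|=1.1547
    cross y-line → (5,3), t=0.4388
    cross x-line → (4,3), t=1.5000 (wall)
  → r_2 = 1.5000
beam 3: φ=45°, α=165°
  d=(-0.9659,0.2588)  start (5,2)  tX=0.7765 tY=1.4682  stride 1/|dx|=1.0353 1/|dy|=3.8637
    cross x-line → (4,2), t=0.7765 (wall)
  → r_3 = 0.7765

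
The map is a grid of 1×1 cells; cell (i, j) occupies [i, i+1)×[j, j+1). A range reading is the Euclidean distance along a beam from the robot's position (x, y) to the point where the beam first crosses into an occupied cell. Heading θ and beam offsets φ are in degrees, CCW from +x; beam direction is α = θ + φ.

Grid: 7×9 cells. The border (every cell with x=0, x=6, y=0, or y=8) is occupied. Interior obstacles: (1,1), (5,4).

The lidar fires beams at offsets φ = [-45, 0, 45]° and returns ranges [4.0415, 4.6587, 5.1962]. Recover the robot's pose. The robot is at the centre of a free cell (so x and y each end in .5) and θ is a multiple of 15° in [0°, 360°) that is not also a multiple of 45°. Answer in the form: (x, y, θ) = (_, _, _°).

Candidates: 33 free-cell centres × 16 headings = 528 poses. Raycast each; keep the one whose scan matches to 4 dp.
  (2.5, 5.5, 120°): beam 1 = 2.5882 ≠ 4.0415 ✗
  (2.5, 6.5, 285°): beam 1 = 3.0000 ≠ 4.0415 ✗
  (3.5, 7.5, 60°): beam 1 = 1.9319 ≠ 4.0415 ✗
  (5.5, 7.5, 105°): beam 1 = 0.5774 ≠ 4.0415 ✗
  (1.5, 6.5, 120°): beam 1 = 1.5529 ≠ 4.0415 ✗
  …
  (1.5, 4.5, 345°): r_1=4.0415, r_2=4.6587, r_3=5.1962 — all match ✓
Unique over the lattice → pose = (1.5, 4.5, 345°).

(x, y, θ) = (1.5, 4.5, 345°)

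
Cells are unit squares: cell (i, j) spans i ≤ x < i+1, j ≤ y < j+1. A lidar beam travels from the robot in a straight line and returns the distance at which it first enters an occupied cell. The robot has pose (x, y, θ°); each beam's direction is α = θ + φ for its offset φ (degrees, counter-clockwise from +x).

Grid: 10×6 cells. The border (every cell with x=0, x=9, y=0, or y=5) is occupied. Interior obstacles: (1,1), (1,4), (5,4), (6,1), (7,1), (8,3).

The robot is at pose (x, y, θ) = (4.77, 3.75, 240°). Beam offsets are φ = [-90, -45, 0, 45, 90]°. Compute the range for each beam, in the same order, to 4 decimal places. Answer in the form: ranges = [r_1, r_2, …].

beam 1: φ=-90°, α=150°
  cosα=-0.8660 sinα=0.5000 | (4,3) | tMaxX 0.8891 tMaxY 0.5000 | tΔX 1.1547 tΔY 2.0000
    t=0.5000 [y] (4,4)
    t=0.8891 [x] (3,4)
    t=2.0438 [x] (2,4)
    t=2.5000 [y] (2,5) — stop
  → r_1 = 2.5000
beam 2: φ=-45°, α=195°
  cosα=-0.9659 sinα=-0.2588 | (4,3) | tMaxX 0.7972 tMaxY 2.8978 | tΔX 1.0353 tΔY 3.8637
    t=0.7972 [x] (3,3)
    t=1.8324 [x] (2,3)
    t=2.8677 [x] (1,3)
    t=2.8978 [y] (1,2)
    t=3.9030 [x] (0,2) — stop
  → r_2 = 3.9030
beam 3: φ=0°, α=240°
  cosα=-0.5000 sinα=-0.8660 | (4,3) | tMaxX 1.5400 tMaxY 0.8660 | tΔX 2.0000 tΔY 1.1547
    t=0.8660 [y] (4,2)
    t=1.5400 [x] (3,2)
    t=2.0207 [y] (3,1)
    t=3.1754 [y] (3,0) — stop
  → r_3 = 3.1754
beam 4: φ=45°, α=285°
  cosα=0.2588 sinα=-0.9659 | (4,3) | tMaxX 0.8887 tMaxY 0.7765 | tΔX 3.8637 tΔY 1.0353
    t=0.7765 [y] (4,2)
    t=0.8887 [x] (5,2)
    t=1.8117 [y] (5,1)
    t=2.8470 [y] (5,0) — stop
  → r_4 = 2.8470
beam 5: φ=90°, α=330°
  cosα=0.8660 sinα=-0.5000 | (4,3) | tMaxX 0.2656 tMaxY 1.5000 | tΔX 1.1547 tΔY 2.0000
    t=0.2656 [x] (5,3)
    t=1.4203 [x] (6,3)
    t=1.5000 [y] (6,2)
    t=2.5750 [x] (7,2)
    t=3.5000 [y] (7,1) — stop
  → r_5 = 3.5000

ranges = [2.5000, 3.9030, 3.1754, 2.8470, 3.5000]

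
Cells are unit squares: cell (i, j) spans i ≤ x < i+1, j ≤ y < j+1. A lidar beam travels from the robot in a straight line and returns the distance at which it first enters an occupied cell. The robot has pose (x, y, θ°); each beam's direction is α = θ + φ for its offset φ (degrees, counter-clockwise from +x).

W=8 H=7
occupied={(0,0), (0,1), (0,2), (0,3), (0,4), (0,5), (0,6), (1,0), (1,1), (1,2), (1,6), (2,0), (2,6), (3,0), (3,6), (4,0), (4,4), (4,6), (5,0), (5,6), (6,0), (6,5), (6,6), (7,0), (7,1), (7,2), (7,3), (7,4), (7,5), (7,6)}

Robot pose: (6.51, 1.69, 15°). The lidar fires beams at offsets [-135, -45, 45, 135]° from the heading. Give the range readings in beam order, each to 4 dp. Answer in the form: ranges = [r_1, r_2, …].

beam 1: φ=-135°, α=240°
  dir = (cos 240°, sin 240°) = (-0.5000, -0.8660); from cell (6,1)
  next x-line at t=1.0200, next y-line at t=0.7967; Δt_x=2.0000, Δt_y=1.1547
    y: enter (6,0) at t=0.7967 ← occupied
  → r_1 = 0.7967
beam 2: φ=-45°, α=330°
  dir = (cos 330°, sin 330°) = (0.8660, -0.5000); from cell (6,1)
  next x-line at t=0.5658, next y-line at t=1.3800; Δt_x=1.1547, Δt_y=2.0000
    x: enter (7,1) at t=0.5658 ← occupied
  → r_2 = 0.5658
beam 3: φ=45°, α=60°
  dir = (cos 60°, sin 60°) = (0.5000, 0.8660); from cell (6,1)
  next x-line at t=0.9800, next y-line at t=0.3580; Δt_x=2.0000, Δt_y=1.1547
    y: enter (6,2) at t=0.3580
    x: enter (7,2) at t=0.9800 ← occupied
  → r_3 = 0.9800
beam 4: φ=135°, α=150°
  dir = (cos 150°, sin 150°) = (-0.8660, 0.5000); from cell (6,1)
  next x-line at t=0.5889, next y-line at t=0.6200; Δt_x=1.1547, Δt_y=2.0000
    x: enter (5,1) at t=0.5889
    y: enter (5,2) at t=0.6200
    x: enter (4,2) at t=1.7436
    y: enter (4,3) at t=2.6200
    x: enter (3,3) at t=2.8983
    x: enter (2,3) at t=4.0530
    y: enter (2,4) at t=4.6200
    x: enter (1,4) at t=5.2077
    x: enter (0,4) at t=6.3624 ← occupied
  → r_4 = 6.3624

ranges = [0.7967, 0.5658, 0.9800, 6.3624]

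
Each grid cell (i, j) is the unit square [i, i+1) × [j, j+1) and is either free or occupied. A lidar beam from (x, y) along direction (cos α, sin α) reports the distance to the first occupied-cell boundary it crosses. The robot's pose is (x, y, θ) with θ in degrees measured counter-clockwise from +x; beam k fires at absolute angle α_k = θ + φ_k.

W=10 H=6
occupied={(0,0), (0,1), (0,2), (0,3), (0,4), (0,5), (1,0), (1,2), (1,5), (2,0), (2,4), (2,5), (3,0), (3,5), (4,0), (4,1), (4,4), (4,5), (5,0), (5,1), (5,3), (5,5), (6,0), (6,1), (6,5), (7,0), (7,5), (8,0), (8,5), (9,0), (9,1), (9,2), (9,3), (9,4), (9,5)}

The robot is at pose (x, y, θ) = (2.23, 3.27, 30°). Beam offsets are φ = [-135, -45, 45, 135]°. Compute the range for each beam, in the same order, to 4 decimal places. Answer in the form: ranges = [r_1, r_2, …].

beam 1: φ=-135°, α=255°
  d=(-0.2588,-0.9659)  start (2,3)  tX=0.8887 tY=0.2795  stride 1/|dx|=3.8637 1/|dy|=1.0353
    cross y-line → (2,2), t=0.2795
    cross x-line → (1,2), t=0.8887 (wall)
  → r_1 = 0.8887
beam 2: φ=-45°, α=345°
  d=(0.9659,-0.2588)  start (2,3)  tX=0.7972 tY=1.0432  stride 1/|dx|=1.0353 1/|dy|=3.8637
    cross x-line → (3,3), t=0.7972
    cross y-line → (3,2), t=1.0432
    cross x-line → (4,2), t=1.8324
    cross x-line → (5,2), t=2.8677
    cross x-line → (6,2), t=3.9030
    cross y-line → (6,1), t=4.9069 (wall)
  → r_2 = 4.9069
beam 3: φ=45°, α=75°
  d=(0.2588,0.9659)  start (2,3)  tX=2.9751 tY=0.7558  stride 1/|dx|=3.8637 1/|dy|=1.0353
    cross y-line → (2,4), t=0.7558 (wall)
  → r_3 = 0.7558
beam 4: φ=135°, α=165°
  d=(-0.9659,0.2588)  start (2,3)  tX=0.2381 tY=2.8205  stride 1/|dx|=1.0353 1/|dy|=3.8637
    cross x-line → (1,3), t=0.2381
    cross x-line → (0,3), t=1.2734 (wall)
  → r_4 = 1.2734

ranges = [0.8887, 4.9069, 0.7558, 1.2734]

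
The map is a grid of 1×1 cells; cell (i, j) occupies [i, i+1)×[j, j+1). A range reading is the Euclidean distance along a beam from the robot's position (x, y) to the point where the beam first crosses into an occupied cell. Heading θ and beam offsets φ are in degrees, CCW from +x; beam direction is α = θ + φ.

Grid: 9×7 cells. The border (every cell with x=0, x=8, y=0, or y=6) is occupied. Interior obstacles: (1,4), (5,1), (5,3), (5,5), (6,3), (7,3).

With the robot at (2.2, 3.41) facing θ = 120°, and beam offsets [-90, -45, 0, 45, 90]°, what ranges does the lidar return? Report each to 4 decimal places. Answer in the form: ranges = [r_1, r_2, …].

ranges = [3.2332, 2.6814, 0.6813, 1.2423, 1.3856]

beam 1: φ=-90°, α=30°
  dir = (cos 30°, sin 30°) = (0.8660, 0.5000); from cell (2,3)
  next x-line at t=0.9238, next y-line at t=1.1800; Δt_x=1.1547, Δt_y=2.0000
    x: enter (3,3) at t=0.9238
    y: enter (3,4) at t=1.1800
    x: enter (4,4) at t=2.0785
    y: enter (4,5) at t=3.1800
    x: enter (5,5) at t=3.2332 ← occupied
  → r_1 = 3.2332
beam 2: φ=-45°, α=75°
  dir = (cos 75°, sin 75°) = (0.2588, 0.9659); from cell (2,3)
  next x-line at t=3.0910, next y-line at t=0.6108; Δt_x=3.8637, Δt_y=1.0353
    y: enter (2,4) at t=0.6108
    y: enter (2,5) at t=1.6461
    y: enter (2,6) at t=2.6814 ← occupied
  → r_2 = 2.6814
beam 3: φ=0°, α=120°
  dir = (cos 120°, sin 120°) = (-0.5000, 0.8660); from cell (2,3)
  next x-line at t=0.4000, next y-line at t=0.6813; Δt_x=2.0000, Δt_y=1.1547
    x: enter (1,3) at t=0.4000
    y: enter (1,4) at t=0.6813 ← occupied
  → r_3 = 0.6813
beam 4: φ=45°, α=165°
  dir = (cos 165°, sin 165°) = (-0.9659, 0.2588); from cell (2,3)
  next x-line at t=0.2071, next y-line at t=2.2796; Δt_x=1.0353, Δt_y=3.8637
    x: enter (1,3) at t=0.2071
    x: enter (0,3) at t=1.2423 ← occupied
  → r_4 = 1.2423
beam 5: φ=90°, α=210°
  dir = (cos 210°, sin 210°) = (-0.8660, -0.5000); from cell (2,3)
  next x-line at t=0.2309, next y-line at t=0.8200; Δt_x=1.1547, Δt_y=2.0000
    x: enter (1,3) at t=0.2309
    y: enter (1,2) at t=0.8200
    x: enter (0,2) at t=1.3856 ← occupied
  → r_5 = 1.3856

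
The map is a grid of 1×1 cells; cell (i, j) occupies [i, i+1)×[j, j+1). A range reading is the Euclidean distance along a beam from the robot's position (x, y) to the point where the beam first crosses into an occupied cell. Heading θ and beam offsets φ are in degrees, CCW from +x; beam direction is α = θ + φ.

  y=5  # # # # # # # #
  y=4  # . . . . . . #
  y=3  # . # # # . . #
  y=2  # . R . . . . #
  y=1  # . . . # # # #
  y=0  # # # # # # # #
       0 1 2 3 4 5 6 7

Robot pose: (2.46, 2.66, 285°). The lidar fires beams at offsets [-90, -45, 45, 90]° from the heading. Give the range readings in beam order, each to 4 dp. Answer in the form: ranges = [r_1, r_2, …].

beam 1: φ=-90°, α=195°
  direction (-0.9659, -0.2588); cell (2,2); t to first gridline: x 0.4762, y 2.5500 (then +1.0353 / +3.8637)
    (1,2) via x @ 0.4762
    (0,2) via x @ 1.5115  # hit
  → r_1 = 1.5115
beam 2: φ=-45°, α=240°
  direction (-0.5000, -0.8660); cell (2,2); t to first gridline: x 0.9200, y 0.7621 (then +2.0000 / +1.1547)
    (2,1) via y @ 0.7621
    (1,1) via x @ 0.9200
    (1,0) via y @ 1.9168  # hit
  → r_2 = 1.9168
beam 3: φ=45°, α=330°
  direction (0.8660, -0.5000); cell (2,2); t to first gridline: x 0.6235, y 1.3200 (then +1.1547 / +2.0000)
    (3,2) via x @ 0.6235
    (3,1) via y @ 1.3200
    (4,1) via x @ 1.7782  # hit
  → r_3 = 1.7782
beam 4: φ=90°, α=15°
  direction (0.9659, 0.2588); cell (2,2); t to first gridline: x 0.5590, y 1.3137 (then +1.0353 / +3.8637)
    (3,2) via x @ 0.5590
    (3,3) via y @ 1.3137  # hit
  → r_4 = 1.3137

ranges = [1.5115, 1.9168, 1.7782, 1.3137]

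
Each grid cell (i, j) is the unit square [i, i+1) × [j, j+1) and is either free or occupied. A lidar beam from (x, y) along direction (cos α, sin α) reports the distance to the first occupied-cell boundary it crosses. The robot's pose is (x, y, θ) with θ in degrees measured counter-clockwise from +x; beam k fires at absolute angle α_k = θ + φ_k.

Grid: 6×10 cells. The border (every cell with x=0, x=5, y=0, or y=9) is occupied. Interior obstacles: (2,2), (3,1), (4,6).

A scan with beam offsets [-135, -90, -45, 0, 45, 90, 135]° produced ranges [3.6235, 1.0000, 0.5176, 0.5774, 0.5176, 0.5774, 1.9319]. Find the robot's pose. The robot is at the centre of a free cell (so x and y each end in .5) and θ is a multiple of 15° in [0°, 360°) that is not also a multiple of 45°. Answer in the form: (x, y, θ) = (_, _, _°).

(x, y, θ) = (1.5, 8.5, 120°)

The pose lattice has 29·16 = 464 candidates. Test each by forward raycasting.
  (1.5, 6.5, 195°): beam 1 = 2.8868 ≠ 3.6235 ✗
  (4.5, 2.5, 15°): beam 1 = 1.0000 ≠ 3.6235 ✗
  (3.5, 2.5, 300°): beam 1 = 0.5176 ≠ 3.6235 ✗
  (4.5, 4.5, 105°): beam 1 = 0.5774 ≠ 3.6235 ✗
  (4.5, 3.5, 330°): beam 1 = 1.9319 ≠ 3.6235 ✗
  …
  (1.5, 8.5, 120°): r_1=3.6235, r_2=1.0000, r_3=0.5176, r_4=0.5774, r_5=0.5176, r_6=0.5774, r_7=1.9319 — all match ✓
Unique over the lattice → pose = (1.5, 8.5, 120°).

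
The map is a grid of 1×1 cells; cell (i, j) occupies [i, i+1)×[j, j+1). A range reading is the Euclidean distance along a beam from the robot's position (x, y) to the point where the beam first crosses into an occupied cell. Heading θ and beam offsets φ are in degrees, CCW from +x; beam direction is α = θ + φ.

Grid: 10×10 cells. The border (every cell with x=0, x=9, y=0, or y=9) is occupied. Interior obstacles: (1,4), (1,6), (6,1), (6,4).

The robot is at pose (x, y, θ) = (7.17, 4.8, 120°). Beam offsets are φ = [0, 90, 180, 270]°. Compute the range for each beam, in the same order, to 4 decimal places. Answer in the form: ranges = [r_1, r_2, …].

beam 1: φ=0°, α=120°
  direction (-0.5000, 0.8660); cell (7,4); t to first gridline: x 0.3400, y 0.2309 (then +2.0000 / +1.1547)
    (7,5) via y @ 0.2309
    (6,5) via x @ 0.3400
    (6,6) via y @ 1.3856
    (5,6) via x @ 2.3400
    (5,7) via y @ 2.5403
    (5,8) via y @ 3.6950
    (4,8) via x @ 4.3400
    (4,9) via y @ 4.8497  # hit
  → r_1 = 4.8497
beam 2: φ=90°, α=210°
  direction (-0.8660, -0.5000); cell (7,4); t to first gridline: x 0.1963, y 1.6000 (then +1.1547 / +2.0000)
    (6,4) via x @ 0.1963  # hit
  → r_2 = 0.1963
beam 3: φ=180°, α=300°
  direction (0.5000, -0.8660); cell (7,4); t to first gridline: x 1.6600, y 0.9238 (then +2.0000 / +1.1547)
    (7,3) via y @ 0.9238
    (8,3) via x @ 1.6600
    (8,2) via y @ 2.0785
    (8,1) via y @ 3.2332
    (9,1) via x @ 3.6600  # hit
  → r_3 = 3.6600
beam 4: φ=270°, α=30°
  direction (0.8660, 0.5000); cell (7,4); t to first gridline: x 0.9584, y 0.4000 (then +1.1547 / +2.0000)
    (7,5) via y @ 0.4000
    (8,5) via x @ 0.9584
    (9,5) via x @ 2.1131  # hit
  → r_4 = 2.1131

ranges = [4.8497, 0.1963, 3.6600, 2.1131]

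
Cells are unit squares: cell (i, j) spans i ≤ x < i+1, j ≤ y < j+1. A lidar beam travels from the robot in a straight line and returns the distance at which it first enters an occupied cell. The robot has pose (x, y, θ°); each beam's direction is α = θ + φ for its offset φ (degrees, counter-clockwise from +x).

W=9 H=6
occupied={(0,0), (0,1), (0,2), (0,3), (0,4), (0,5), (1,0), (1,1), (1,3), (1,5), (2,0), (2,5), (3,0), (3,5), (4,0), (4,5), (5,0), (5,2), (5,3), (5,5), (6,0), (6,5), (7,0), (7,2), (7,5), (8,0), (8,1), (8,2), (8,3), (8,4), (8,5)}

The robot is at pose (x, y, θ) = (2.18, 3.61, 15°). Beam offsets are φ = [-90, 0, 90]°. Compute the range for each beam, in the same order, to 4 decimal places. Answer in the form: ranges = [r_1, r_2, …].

ranges = [2.7021, 5.3705, 1.4390]

beam 1: φ=-90°, α=285°
  cosα=0.2588 sinα=-0.9659 | (2,3) | tMaxX 3.1682 tMaxY 0.6315 | tΔX 3.8637 tΔY 1.0353
    t=0.6315 [y] (2,2)
    t=1.6668 [y] (2,1)
    t=2.7021 [y] (2,0) — stop
  → r_1 = 2.7021
beam 2: φ=0°, α=15°
  cosα=0.9659 sinα=0.2588 | (2,3) | tMaxX 0.8489 tMaxY 1.5068 | tΔX 1.0353 tΔY 3.8637
    t=0.8489 [x] (3,3)
    t=1.5068 [y] (3,4)
    t=1.8842 [x] (4,4)
    t=2.9195 [x] (5,4)
    t=3.9548 [x] (6,4)
    t=4.9900 [x] (7,4)
    t=5.3705 [y] (7,5) — stop
  → r_2 = 5.3705
beam 3: φ=90°, α=105°
  cosα=-0.2588 sinα=0.9659 | (2,3) | tMaxX 0.6955 tMaxY 0.4038 | tΔX 3.8637 tΔY 1.0353
    t=0.4038 [y] (2,4)
    t=0.6955 [x] (1,4)
    t=1.4390 [y] (1,5) — stop
  → r_3 = 1.4390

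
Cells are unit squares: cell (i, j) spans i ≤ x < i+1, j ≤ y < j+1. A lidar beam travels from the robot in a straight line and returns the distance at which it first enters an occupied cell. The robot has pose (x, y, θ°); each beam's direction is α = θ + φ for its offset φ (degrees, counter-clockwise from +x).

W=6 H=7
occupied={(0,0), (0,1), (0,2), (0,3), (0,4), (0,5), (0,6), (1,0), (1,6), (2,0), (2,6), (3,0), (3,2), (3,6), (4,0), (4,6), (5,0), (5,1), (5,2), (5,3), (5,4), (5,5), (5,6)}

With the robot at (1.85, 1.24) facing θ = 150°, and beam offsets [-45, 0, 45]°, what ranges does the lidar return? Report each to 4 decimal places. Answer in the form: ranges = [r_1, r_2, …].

beam 1: φ=-45°, α=105°
  d=(-0.2588,0.9659)  start (1,1)  tX=3.2841 tY=0.7868  stride 1/|dx|=3.8637 1/|dy|=1.0353
    cross y-line → (1,2), t=0.7868
    cross y-line → (1,3), t=1.8221
    cross y-line → (1,4), t=2.8574
    cross x-line → (0,4), t=3.2841 (wall)
  → r_1 = 3.2841
beam 2: φ=0°, α=150°
  d=(-0.8660,0.5000)  start (1,1)  tX=0.9815 tY=1.5200  stride 1/|dx|=1.1547 1/|dy|=2.0000
    cross x-line → (0,1), t=0.9815 (wall)
  → r_2 = 0.9815
beam 3: φ=45°, α=195°
  d=(-0.9659,-0.2588)  start (1,1)  tX=0.8800 tY=0.9273  stride 1/|dx|=1.0353 1/|dy|=3.8637
    cross x-line → (0,1), t=0.8800 (wall)
  → r_3 = 0.8800

ranges = [3.2841, 0.9815, 0.8800]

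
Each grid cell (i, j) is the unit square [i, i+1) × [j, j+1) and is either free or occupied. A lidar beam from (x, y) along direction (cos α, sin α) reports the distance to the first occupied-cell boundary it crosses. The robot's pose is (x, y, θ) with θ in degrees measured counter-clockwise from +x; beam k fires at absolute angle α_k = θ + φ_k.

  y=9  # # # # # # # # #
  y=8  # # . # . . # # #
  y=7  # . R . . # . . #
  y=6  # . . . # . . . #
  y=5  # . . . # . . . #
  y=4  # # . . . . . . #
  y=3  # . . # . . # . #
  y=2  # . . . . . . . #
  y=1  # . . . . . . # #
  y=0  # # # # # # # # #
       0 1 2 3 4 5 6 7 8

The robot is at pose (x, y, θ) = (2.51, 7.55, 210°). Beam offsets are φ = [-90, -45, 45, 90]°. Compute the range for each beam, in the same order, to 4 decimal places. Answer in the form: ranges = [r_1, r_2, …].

beam 1: φ=-90°, α=120°
  d=(-0.5000,0.8660)  start (2,7)  tX=1.0200 tY=0.5196  stride 1/|dx|=2.0000 1/|dy|=1.1547
    cross y-line → (2,8), t=0.5196
    cross x-line → (1,8), t=1.0200 (wall)
  → r_1 = 1.0200
beam 2: φ=-45°, α=165°
  d=(-0.9659,0.2588)  start (2,7)  tX=0.5280 tY=1.7387  stride 1/|dx|=1.0353 1/|dy|=3.8637
    cross x-line → (1,7), t=0.5280
    cross x-line → (0,7), t=1.5633 (wall)
  → r_2 = 1.5633
beam 3: φ=45°, α=255°
  d=(-0.2588,-0.9659)  start (2,7)  tX=1.9705 tY=0.5694  stride 1/|dx|=3.8637 1/|dy|=1.0353
    cross y-line → (2,6), t=0.5694
    cross y-line → (2,5), t=1.6047
    cross x-line → (1,5), t=1.9705
    cross y-line → (1,4), t=2.6400 (wall)
  → r_3 = 2.6400
beam 4: φ=90°, α=300°
  d=(0.5000,-0.8660)  start (2,7)  tX=0.9800 tY=0.6351  stride 1/|dx|=2.0000 1/|dy|=1.1547
    cross y-line → (2,6), t=0.6351
    cross x-line → (3,6), t=0.9800
    cross y-line → (3,5), t=1.7898
    cross y-line → (3,4), t=2.9445
    cross x-line → (4,4), t=2.9800
    cross y-line → (4,3), t=4.0992
    cross x-line → (5,3), t=4.9800
    cross y-line → (5,2), t=5.2539
    cross y-line → (5,1), t=6.4086
    cross x-line → (6,1), t=6.9800
    cross y-line → (6,0), t=7.5633 (wall)
  → r_4 = 7.5633

ranges = [1.0200, 1.5633, 2.6400, 7.5633]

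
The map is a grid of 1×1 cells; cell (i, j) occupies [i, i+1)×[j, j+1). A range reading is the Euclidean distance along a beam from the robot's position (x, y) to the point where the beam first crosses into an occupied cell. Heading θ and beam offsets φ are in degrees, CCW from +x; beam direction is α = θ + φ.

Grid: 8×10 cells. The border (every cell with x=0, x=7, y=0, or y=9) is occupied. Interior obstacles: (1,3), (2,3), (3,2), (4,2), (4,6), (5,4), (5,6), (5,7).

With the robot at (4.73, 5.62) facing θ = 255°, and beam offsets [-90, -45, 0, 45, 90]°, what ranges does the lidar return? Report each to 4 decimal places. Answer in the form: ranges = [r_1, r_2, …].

ranges = [3.8616, 3.2400, 2.7124, 0.7159, 2.3501]

beam 1: φ=-90°, α=165°
  cosα=-0.9659 sinα=0.2588 | (4,5) | tMaxX 0.7558 tMaxY 1.4682 | tΔX 1.0353 tΔY 3.8637
    t=0.7558 [x] (3,5)
    t=1.4682 [y] (3,6)
    t=1.7910 [x] (2,6)
    t=2.8263 [x] (1,6)
    t=3.8616 [x] (0,6) — stop
  → r_1 = 3.8616
beam 2: φ=-45°, α=210°
  cosα=-0.8660 sinα=-0.5000 | (4,5) | tMaxX 0.8429 tMaxY 1.2400 | tΔX 1.1547 tΔY 2.0000
    t=0.8429 [x] (3,5)
    t=1.2400 [y] (3,4)
    t=1.9976 [x] (2,4)
    t=3.1523 [x] (1,4)
    t=3.2400 [y] (1,3) — stop
  → r_2 = 3.2400
beam 3: φ=0°, α=255°
  cosα=-0.2588 sinα=-0.9659 | (4,5) | tMaxX 2.8205 tMaxY 0.6419 | tΔX 3.8637 tΔY 1.0353
    t=0.6419 [y] (4,4)
    t=1.6771 [y] (4,3)
    t=2.7124 [y] (4,2) — stop
  → r_3 = 2.7124
beam 4: φ=45°, α=300°
  cosα=0.5000 sinα=-0.8660 | (4,5) | tMaxX 0.5400 tMaxY 0.7159 | tΔX 2.0000 tΔY 1.1547
    t=0.5400 [x] (5,5)
    t=0.7159 [y] (5,4) — stop
  → r_4 = 0.7159
beam 5: φ=90°, α=345°
  cosα=0.9659 sinα=-0.2588 | (4,5) | tMaxX 0.2795 tMaxY 2.3955 | tΔX 1.0353 tΔY 3.8637
    t=0.2795 [x] (5,5)
    t=1.3148 [x] (6,5)
    t=2.3501 [x] (7,5) — stop
  → r_5 = 2.3501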